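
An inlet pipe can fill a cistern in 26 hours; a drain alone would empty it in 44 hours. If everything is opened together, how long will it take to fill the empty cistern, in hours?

572/9 hours

Net rate = 1/26 − 1/44 = (22 − 13)/572 = 9/572 per hour.
Filling time = 1 ÷ (9/572) = 572/9 hours.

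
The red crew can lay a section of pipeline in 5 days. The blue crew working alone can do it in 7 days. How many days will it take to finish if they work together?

35/12 days

Combined rate: 1/5 + 1/7 = (7 + 5)/35 = 12/35 per day.
Time = 1 ÷ (12/35) = 35/12 days.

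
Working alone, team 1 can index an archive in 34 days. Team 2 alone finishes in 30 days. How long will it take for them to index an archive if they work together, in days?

255/16 days

Combined rate: 1/34 + 1/30 = (15 + 17)/510 = 32/510 = 16/255 per day.
Time = 1 ÷ (16/255) = 255/16 days.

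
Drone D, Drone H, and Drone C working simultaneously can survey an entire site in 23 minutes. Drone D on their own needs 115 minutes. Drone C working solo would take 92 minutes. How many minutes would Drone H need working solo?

Combined rate is 1/23 per minute.
Known contribution: 1/115 + 1/92 = (4 + 5)/460 = 9/460 per minute.
So Drone H's rate is 1/23 − 9/460 = 11/460, meaning 460/11 minutes alone.

460/11 minutes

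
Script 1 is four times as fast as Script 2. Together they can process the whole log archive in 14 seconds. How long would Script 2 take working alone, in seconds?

Let Script 2's rate be r; then Script 1's rate is 4r, so together (4 + 1)r = 5r = 1/14.
Thus r = 1/70 per second.
Script 2 alone: 70 seconds; Script 1 alone: 35/2 seconds.

70 seconds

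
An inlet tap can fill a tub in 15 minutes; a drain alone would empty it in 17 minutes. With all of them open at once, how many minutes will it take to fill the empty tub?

255/2 minutes

Net rate = 1/15 − 1/17 = (17 − 15)/255 = 2/255 per minute.
Filling time = 1 ÷ (2/255) = 255/2 minutes.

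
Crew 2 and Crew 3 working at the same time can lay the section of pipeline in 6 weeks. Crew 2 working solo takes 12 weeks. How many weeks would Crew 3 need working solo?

12 weeks

Combined rate is 1/6 per week.
Known contribution: 1/12 per week.
So Crew 3's rate is 1/6 − 1/12 = 1/12, meaning 12 weeks alone.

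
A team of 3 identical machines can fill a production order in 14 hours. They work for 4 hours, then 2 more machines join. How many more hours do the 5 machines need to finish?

One machine does 1/42 of the job per hour.
After 4 hours with 3 machines, 2/7 is done (5/7 left).
With 5 machines the rate is 5/42, so the rest takes 5/7 ÷ 5/42 = 6 hours.

6 hours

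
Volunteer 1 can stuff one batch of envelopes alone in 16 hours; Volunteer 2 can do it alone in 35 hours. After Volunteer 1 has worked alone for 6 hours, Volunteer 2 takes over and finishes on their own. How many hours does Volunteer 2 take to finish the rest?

In 6 hours Volunteer 1 does 6/16 = 3/8 of the job, leaving 5/8.
Volunteer 2 works at 1/35 per hour, so finishing takes 5/8 ÷ 1/35 = 175/8 hours.

175/8 hours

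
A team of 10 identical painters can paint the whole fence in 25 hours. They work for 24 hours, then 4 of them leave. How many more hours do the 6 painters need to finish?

One painter does 1/250 of the job per hour.
After 24 hours with 10 painters, 24/25 is done (1/25 left).
With 6 painters the rate is 6/250 = 3/125, so the rest takes 1/25 ÷ 3/125 = 5/3 hours.

5/3 hours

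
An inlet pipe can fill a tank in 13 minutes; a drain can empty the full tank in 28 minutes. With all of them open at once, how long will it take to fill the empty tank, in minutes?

Net rate = 1/13 − 1/28 = (28 − 13)/364 = 15/364 per minute.
Filling time = 1 ÷ (15/364) = 364/15 minutes.

364/15 minutes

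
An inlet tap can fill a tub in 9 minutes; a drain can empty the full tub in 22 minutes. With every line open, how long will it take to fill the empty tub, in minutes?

198/13 minutes

Net rate = 1/9 − 1/22 = (22 − 9)/198 = 13/198 per minute.
Filling time = 1 ÷ (13/198) = 198/13 minutes.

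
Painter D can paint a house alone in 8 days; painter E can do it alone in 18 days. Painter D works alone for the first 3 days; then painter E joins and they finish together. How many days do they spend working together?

In 3 days painter D does 3/8 of the job, leaving 5/8.
Painter D and painter E together work at 13/72 per day, so finishing takes 5/8 ÷ 13/72 = 45/13 days.

45/13 days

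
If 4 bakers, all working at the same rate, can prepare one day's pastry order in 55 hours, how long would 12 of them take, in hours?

55/3 hours

Total work is 4·55 = 220 baker-hours.
With 12 bakers: 220/12 = 55/3 hours.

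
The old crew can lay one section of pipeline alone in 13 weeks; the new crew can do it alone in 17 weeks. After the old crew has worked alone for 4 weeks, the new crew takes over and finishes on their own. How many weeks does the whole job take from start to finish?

205/13 weeks

In 4 weeks the old crew does 4/13 of the job, leaving 9/13.
The new crew works at 1/17 per week, so finishing takes 9/13 ÷ 1/17 = 153/13 weeks.
Total time = 4 + 153/13 = 205/13 weeks.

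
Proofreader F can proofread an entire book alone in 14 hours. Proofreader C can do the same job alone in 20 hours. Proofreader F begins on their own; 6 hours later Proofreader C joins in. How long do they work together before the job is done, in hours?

80/17 hours

In the first 6 hours Proofreader F alone does 6/14 = 3/7 of the job, leaving 4/7.
Once everyone is working, combined rate: 1/14 + 1/20 = (10 + 7)/140 = 17/140 per hour.
Remaining 4/7 at 17/140 per hour takes 80/17 hours.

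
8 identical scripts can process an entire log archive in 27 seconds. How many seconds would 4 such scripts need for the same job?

54 seconds

Total work is 8·27 = 216 script-seconds.
With 4 scripts: 216/4 = 54 seconds.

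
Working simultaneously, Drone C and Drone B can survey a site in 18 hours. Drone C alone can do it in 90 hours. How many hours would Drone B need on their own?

45/2 hours

Combined rate is 1/18 per hour.
Known contribution: 1/90 per hour.
So Drone B's rate is 1/18 − 1/90 = 2/45, meaning 45/2 hours alone.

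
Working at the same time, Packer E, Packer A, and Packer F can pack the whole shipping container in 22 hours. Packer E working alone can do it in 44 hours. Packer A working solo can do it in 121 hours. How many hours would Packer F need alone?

Combined rate is 1/22 per hour.
Known contribution: 1/44 + 1/121 = (11 + 4)/484 = 15/484 per hour.
So Packer F's rate is 1/22 − 15/484 = 7/484, meaning 484/7 hours alone.

484/7 hours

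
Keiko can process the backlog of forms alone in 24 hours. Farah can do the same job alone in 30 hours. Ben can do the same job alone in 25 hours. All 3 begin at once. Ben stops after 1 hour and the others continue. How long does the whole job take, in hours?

64/5 hours

In the first 1 hour the combined rate is 23/200, so 23/200 of the job is done, leaving 177/200.
After Ben leaves the rate is 3/40 per hour; the remaining 177/200 takes 59/5 hours.
Total = 1 + 59/5 = 64/5 hours.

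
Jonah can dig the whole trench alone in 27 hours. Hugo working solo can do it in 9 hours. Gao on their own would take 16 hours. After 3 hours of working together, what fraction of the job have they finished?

91/144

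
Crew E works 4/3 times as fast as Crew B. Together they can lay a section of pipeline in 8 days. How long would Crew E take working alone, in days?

Let Crew B's rate be r; then Crew E's rate is (4/3)r, so together (4/3 + 1)r = (7/3)r = 1/8.
Thus r = 3/56 per day.
Crew B alone: 56/3 days; Crew E alone: 14 days.

14 days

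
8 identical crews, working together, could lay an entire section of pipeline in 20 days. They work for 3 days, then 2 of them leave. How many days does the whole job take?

77/3 days

One crew does 1/160 of the job per day.
After 3 days with 8 crews, 3/20 is done (17/20 left).
With 6 crews the rate is 6/160 = 3/80, so the rest takes 17/20 ÷ 3/80 = 68/3 days.
Total = 3 + 68/3 = 77/3 days.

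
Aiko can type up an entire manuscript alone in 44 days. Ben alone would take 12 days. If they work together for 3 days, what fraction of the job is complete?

Combined rate: 1/44 + 1/12 = (3 + 11)/132 = 14/132 = 7/66 per day.
In 3 days they complete 3·7/66 = 7/22 of the job.

7/22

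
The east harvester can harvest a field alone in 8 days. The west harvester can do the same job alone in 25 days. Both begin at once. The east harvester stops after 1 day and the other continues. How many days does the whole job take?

In the first 1 day the combined rate is 33/200, so 33/200 of the job is done, leaving 167/200.
After the east harvester leaves the rate is 1/25 per day; the remaining 167/200 takes 167/8 days.
Total = 1 + 167/8 = 175/8 days.

175/8 days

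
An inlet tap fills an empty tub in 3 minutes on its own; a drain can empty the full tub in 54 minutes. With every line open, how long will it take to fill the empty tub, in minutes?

Net rate = 1/3 − 1/54 = (18 − 1)/54 = 17/54 per minute.
Filling time = 1 ÷ (17/54) = 54/17 minutes.

54/17 minutes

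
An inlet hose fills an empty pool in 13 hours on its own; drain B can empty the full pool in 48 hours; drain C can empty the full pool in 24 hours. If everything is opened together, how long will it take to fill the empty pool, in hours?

208/3 hours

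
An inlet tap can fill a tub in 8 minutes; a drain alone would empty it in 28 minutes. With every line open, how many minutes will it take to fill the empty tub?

56/5 minutes

Net rate = 1/8 − 1/28 = (7 − 2)/56 = 5/56 per minute.
Filling time = 1 ÷ (5/56) = 56/5 minutes.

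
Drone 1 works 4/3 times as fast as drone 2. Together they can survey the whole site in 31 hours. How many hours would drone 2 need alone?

217/3 hours

Let drone 2's rate be r; then drone 1's rate is (4/3)r, so together (4/3 + 1)r = (7/3)r = 1/31.
Thus r = 3/217 per hour.
Drone 2 alone: 217/3 hours; drone 1 alone: 217/4 hours.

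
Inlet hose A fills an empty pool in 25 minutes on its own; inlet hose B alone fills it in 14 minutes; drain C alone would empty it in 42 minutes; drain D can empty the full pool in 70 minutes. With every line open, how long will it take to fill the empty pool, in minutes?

Net rate = 1/25 + 1/14 − 1/42 − 1/70 = (42 + 75 − 25 − 15)/1050 = 77/1050 = 11/150 per minute.
Filling time = 1 ÷ (11/150) = 150/11 minutes.

150/11 minutes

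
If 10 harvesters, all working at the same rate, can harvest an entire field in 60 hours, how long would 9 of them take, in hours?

200/3 hours

Total work is 10·60 = 600 harvester-hours.
With 9 harvesters: 600/9 = 200/3 hours.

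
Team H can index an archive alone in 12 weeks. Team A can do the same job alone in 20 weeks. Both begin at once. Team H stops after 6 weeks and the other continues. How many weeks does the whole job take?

In the first 6 weeks the combined rate is 2/15, so 4/5 of the job is done, leaving 1/5.
After team H leaves the rate is 1/20 per week; the remaining 1/5 takes 4 weeks.
Total = 6 + 4 = 10 weeks.

10 weeks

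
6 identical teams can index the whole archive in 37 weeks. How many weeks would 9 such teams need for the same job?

74/3 weeks

Total work is 6·37 = 222 team-weeks.
With 9 teams: 222/9 = 74/3 weeks.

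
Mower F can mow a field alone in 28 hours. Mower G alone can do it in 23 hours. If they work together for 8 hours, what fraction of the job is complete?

Combined rate: 1/28 + 1/23 = (23 + 28)/644 = 51/644 per hour.
In 8 hours they complete 8·51/644 = 102/161 of the job.

102/161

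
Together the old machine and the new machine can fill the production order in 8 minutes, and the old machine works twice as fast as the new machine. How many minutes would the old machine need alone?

Let the new machine's rate be r; then the old machine's rate is 2r, so together (2 + 1)r = 3r = 1/8.
Thus r = 1/24 per minute.
The new machine alone: 24 minutes; the old machine alone: 12 minutes.

12 minutes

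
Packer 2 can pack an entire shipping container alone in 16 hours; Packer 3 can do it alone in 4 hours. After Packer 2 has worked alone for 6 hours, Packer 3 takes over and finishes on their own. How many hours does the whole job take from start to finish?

17/2 hours

In 6 hours Packer 2 does 6/16 = 3/8 of the job, leaving 5/8.
Packer 3 works at 1/4 per hour, so finishing takes 5/8 ÷ 1/4 = 5/2 hours.
Total time = 6 + 5/2 = 17/2 hours.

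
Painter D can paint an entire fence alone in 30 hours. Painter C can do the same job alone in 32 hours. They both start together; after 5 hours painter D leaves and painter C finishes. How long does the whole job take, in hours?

In the first 5 hours the combined rate is 31/480, so 31/96 of the job is done, leaving 65/96.
After painter D leaves the rate is 1/32 per hour; the remaining 65/96 takes 65/3 hours.
Total = 5 + 65/3 = 80/3 hours.

80/3 hours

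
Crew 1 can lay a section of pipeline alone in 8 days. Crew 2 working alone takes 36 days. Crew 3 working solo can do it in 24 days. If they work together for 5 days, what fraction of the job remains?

1/36

Combined rate: 1/8 + 1/36 + 1/24 = (9 + 2 + 3)/72 = 14/72 = 7/36 per day.
In 5 days they complete 5·7/36 = 35/36 of the job.
So 1/36 remains.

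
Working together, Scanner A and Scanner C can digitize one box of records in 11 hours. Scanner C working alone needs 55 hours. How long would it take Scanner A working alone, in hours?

55/4 hours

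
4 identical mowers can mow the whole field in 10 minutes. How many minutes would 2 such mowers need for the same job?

20 minutes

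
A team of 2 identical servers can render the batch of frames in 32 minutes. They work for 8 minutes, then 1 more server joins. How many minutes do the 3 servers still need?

16 minutes

One server does 1/64 of the job per minute.
After 8 minutes with 2 servers, 1/4 is done (3/4 left).
With 3 servers the rate is 3/64, so the rest takes 3/4 ÷ 3/64 = 16 minutes.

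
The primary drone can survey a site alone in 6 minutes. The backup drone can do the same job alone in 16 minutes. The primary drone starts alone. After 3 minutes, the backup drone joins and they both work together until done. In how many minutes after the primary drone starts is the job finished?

57/11 minutes

In the first 3 minutes the primary drone alone does 3/6 = 1/2 of the job, leaving 1/2.
Once everyone is working, combined rate: 1/6 + 1/16 = (8 + 3)/48 = 11/48 per minute.
Remaining 1/2 at 11/48 per minute takes 24/11 minutes.
Total from the start = 3 + 24/11 = 57/11 minutes.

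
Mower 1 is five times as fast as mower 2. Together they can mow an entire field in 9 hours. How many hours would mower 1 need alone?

Let mower 2's rate be r; then mower 1's rate is 5r, so together (5 + 1)r = 6r = 1/9.
Thus r = 1/54 per hour.
Mower 2 alone: 54 hours; mower 1 alone: 54/5 hours.

54/5 hours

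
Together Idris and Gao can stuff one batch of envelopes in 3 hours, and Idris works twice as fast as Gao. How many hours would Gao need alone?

9 hours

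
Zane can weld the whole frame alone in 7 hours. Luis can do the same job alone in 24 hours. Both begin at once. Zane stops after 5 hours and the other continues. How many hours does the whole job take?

In the first 5 hours the combined rate is 31/168, so 155/168 of the job is done, leaving 13/168.
After Zane leaves the rate is 1/24 per hour; the remaining 13/168 takes 13/7 hours.
Total = 5 + 13/7 = 48/7 hours.

48/7 hours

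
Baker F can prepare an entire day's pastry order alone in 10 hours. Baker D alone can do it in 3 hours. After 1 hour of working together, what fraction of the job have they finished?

13/30

Combined rate: 1/10 + 1/3 = (3 + 10)/30 = 13/30 per hour.
In 1 hour they complete 1·13/30 = 13/30 of the job.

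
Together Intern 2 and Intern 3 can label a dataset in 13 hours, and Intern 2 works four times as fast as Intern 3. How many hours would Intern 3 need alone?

Let Intern 3's rate be r; then Intern 2's rate is 4r, so together (4 + 1)r = 5r = 1/13.
Thus r = 1/65 per hour.
Intern 3 alone: 65 hours; Intern 2 alone: 65/4 hours.

65 hours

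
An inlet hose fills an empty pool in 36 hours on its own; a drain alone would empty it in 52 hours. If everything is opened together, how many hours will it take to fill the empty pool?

117 hours

Net rate = 1/36 − 1/52 = (13 − 9)/468 = 4/468 = 1/117 per hour.
Filling time = 1 ÷ (1/117) = 117 hours.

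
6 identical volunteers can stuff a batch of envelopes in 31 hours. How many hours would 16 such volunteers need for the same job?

Total work is 6·31 = 186 volunteer-hours.
With 16 volunteers: 186/16 = 93/8 hours.

93/8 hours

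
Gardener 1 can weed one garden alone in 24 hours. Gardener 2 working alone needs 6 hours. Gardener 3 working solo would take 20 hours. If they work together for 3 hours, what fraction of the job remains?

9/40

Combined rate: 1/24 + 1/6 + 1/20 = (5 + 20 + 6)/120 = 31/120 per hour.
In 3 hours they complete 3·31/120 = 31/40 of the job.
So 9/40 remains.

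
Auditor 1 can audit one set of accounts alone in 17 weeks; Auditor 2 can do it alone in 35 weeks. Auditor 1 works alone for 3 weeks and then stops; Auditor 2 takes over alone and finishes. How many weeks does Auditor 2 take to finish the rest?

In 3 weeks Auditor 1 does 3/17 of the job, leaving 14/17.
Auditor 2 works at 1/35 per week, so finishing takes 14/17 ÷ 1/35 = 490/17 weeks.

490/17 weeks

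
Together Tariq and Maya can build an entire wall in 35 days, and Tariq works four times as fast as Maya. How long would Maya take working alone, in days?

175 days

Let Maya's rate be r; then Tariq's rate is 4r, so together (4 + 1)r = 5r = 1/35.
Thus r = 1/175 per day.
Maya alone: 175 days; Tariq alone: 175/4 days.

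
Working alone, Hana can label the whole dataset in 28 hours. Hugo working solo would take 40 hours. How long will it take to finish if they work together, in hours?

Combined rate: 1/28 + 1/40 = (10 + 7)/280 = 17/280 per hour.
Time = 1 ÷ (17/280) = 280/17 hours.

280/17 hours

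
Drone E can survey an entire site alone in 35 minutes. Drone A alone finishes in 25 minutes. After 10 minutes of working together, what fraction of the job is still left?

11/35

Combined rate: 1/35 + 1/25 = (5 + 7)/175 = 12/175 per minute.
In 10 minutes they complete 10·12/175 = 24/35 of the job.
So 11/35 remains.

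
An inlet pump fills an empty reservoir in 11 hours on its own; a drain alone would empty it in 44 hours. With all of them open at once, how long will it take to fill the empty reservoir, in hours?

44/3 hours

Net rate = 1/11 − 1/44 = (4 − 1)/44 = 3/44 per hour.
Filling time = 1 ÷ (3/44) = 44/3 hours.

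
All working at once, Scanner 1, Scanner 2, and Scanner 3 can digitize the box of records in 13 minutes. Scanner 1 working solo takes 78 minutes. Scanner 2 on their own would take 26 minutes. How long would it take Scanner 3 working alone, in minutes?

39 minutes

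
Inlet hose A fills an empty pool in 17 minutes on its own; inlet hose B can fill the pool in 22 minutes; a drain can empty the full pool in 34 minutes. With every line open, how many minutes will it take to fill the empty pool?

187/14 minutes

Net rate = 1/17 + 1/22 − 1/34 = (22 + 17 − 11)/374 = 28/374 = 14/187 per minute.
Filling time = 1 ÷ (14/187) = 187/14 minutes.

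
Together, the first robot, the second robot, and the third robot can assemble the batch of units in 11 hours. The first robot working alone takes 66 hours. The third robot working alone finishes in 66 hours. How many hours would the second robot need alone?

Combined rate is 1/11 per hour.
Known contribution: 1/66 + 1/66 = (1 + 1)/66 = 2/66 = 1/33 per hour.
So the second robot's rate is 1/11 − 1/33 = 2/33, meaning 33/2 hours alone.

33/2 hours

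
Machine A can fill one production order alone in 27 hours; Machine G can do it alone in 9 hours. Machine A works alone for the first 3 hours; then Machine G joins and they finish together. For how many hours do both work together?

In 3 hours Machine A does 3/27 = 1/9 of the job, leaving 8/9.
Machine A and Machine G together work at 4/27 per hour, so finishing takes 8/9 ÷ 4/27 = 6 hours.

6 hours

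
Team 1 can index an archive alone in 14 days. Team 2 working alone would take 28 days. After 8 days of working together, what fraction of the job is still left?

1/7

Combined rate: 1/14 + 1/28 = (2 + 1)/28 = 3/28 per day.
In 8 days they complete 8·3/28 = 6/7 of the job.
So 1/7 remains.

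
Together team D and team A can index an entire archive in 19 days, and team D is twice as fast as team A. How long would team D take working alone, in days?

57/2 days

Let team A's rate be r; then team D's rate is 2r, so together (2 + 1)r = 3r = 1/19.
Thus r = 1/57 per day.
Team A alone: 57 days; team D alone: 57/2 days.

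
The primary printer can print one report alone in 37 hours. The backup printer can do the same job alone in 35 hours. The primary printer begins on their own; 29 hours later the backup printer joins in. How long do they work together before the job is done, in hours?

In the first 29 hours the primary printer alone does 29/37 of the job, leaving 8/37.
Once everyone is working, combined rate: 1/37 + 1/35 = (35 + 37)/1295 = 72/1295 per hour.
Remaining 8/37 at 72/1295 per hour takes 35/9 hours.

35/9 hours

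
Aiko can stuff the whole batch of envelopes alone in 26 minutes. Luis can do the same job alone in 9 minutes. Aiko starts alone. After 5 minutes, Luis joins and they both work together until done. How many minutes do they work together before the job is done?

27/5 minutes

In the first 5 minutes Aiko alone does 5/26 of the job, leaving 21/26.
Once everyone is working, combined rate: 1/26 + 1/9 = (9 + 26)/234 = 35/234 per minute.
Remaining 21/26 at 35/234 per minute takes 27/5 minutes.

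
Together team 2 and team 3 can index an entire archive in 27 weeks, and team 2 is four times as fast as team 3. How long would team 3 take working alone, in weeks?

135 weeks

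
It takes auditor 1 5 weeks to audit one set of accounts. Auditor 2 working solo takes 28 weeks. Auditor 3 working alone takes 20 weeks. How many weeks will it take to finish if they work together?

Combined rate: 1/5 + 1/28 + 1/20 = (28 + 5 + 7)/140 = 40/140 = 2/7 per week.
Time = 1 ÷ (2/7) = 7/2 weeks.

7/2 weeks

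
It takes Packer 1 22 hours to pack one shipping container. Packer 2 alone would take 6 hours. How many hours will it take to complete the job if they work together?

With two workers the combined time is the product over the sum: 22·6/(22+6) = 132/28 = 33/7 hours.

33/7 hours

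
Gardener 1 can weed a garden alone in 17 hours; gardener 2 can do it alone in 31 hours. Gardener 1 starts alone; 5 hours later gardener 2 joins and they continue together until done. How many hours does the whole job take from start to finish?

51/4 hours

In 5 hours gardener 1 does 5/17 of the job, leaving 12/17.
Gardener 1 and gardener 2 together work at 48/527 per hour, so finishing takes 12/17 ÷ 48/527 = 31/4 hours.
Total time = 5 + 31/4 = 51/4 hours.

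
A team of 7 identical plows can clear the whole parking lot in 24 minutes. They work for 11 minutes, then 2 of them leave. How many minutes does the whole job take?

One plow does 1/168 of the job per minute.
After 11 minutes with 7 plows, 11/24 is done (13/24 left).
With 5 plows the rate is 5/168, so the rest takes 13/24 ÷ 5/168 = 91/5 minutes.
Total = 11 + 91/5 = 146/5 minutes.

146/5 minutes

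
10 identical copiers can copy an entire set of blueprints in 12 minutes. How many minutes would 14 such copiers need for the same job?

60/7 minutes

Total work is 10·12 = 120 copier-minutes.
With 14 copiers: 120/14 = 60/7 minutes.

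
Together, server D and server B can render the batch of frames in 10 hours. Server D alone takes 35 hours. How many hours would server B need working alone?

14 hours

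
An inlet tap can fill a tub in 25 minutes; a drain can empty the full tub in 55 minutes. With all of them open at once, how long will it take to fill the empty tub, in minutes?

Net rate = 1/25 − 1/55 = (11 − 5)/275 = 6/275 per minute.
Filling time = 1 ÷ (6/275) = 275/6 minutes.

275/6 minutes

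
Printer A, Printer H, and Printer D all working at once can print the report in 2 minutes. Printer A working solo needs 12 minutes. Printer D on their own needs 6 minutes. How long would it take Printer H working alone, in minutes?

4 minutes

Combined rate is 1/2 per minute.
Known contribution: 1/12 + 1/6 = (1 + 2)/12 = 3/12 = 1/4 per minute.
So Printer H's rate is 1/2 − 1/4 = 1/4, meaning 4 minutes alone.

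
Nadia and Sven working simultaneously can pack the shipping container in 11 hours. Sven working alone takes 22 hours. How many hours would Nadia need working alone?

Combined rate is 1/11 per hour.
Known contribution: 1/22 per hour.
So Nadia's rate is 1/11 − 1/22 = 1/22, meaning 22 hours alone.

22 hours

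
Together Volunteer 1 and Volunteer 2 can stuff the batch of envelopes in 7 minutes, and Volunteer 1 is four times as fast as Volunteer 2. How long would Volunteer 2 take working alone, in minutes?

35 minutes

Let Volunteer 2's rate be r; then Volunteer 1's rate is 4r, so together (4 + 1)r = 5r = 1/7.
Thus r = 1/35 per minute.
Volunteer 2 alone: 35 minutes; Volunteer 1 alone: 35/4 minutes.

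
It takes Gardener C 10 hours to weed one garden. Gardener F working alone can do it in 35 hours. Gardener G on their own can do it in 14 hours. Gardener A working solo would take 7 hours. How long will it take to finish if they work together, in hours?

Combined rate: 1/10 + 1/35 + 1/14 + 1/7 = (7 + 2 + 5 + 10)/70 = 24/70 = 12/35 per hour.
Time = 1 ÷ (12/35) = 35/12 hours.

35/12 hours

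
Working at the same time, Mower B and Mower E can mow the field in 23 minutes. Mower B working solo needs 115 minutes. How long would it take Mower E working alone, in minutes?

115/4 minutes

Combined rate is 1/23 per minute.
Known contribution: 1/115 per minute.
So Mower E's rate is 1/23 − 1/115 = 4/115, meaning 115/4 minutes alone.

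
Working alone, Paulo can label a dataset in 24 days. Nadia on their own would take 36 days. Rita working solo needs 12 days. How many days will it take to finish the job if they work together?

72/11 days

Combined rate: 1/24 + 1/36 + 1/12 = (3 + 2 + 6)/72 = 11/72 per day.
Time = 1 ÷ (11/72) = 72/11 days.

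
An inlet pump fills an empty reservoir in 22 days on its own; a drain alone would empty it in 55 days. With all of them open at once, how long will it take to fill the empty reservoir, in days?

110/3 days

Net rate = 1/22 − 1/55 = (5 − 2)/110 = 3/110 per day.
Filling time = 1 ÷ (3/110) = 110/3 days.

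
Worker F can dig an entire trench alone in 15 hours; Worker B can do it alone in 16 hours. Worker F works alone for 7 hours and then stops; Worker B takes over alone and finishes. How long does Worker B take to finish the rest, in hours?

In 7 hours Worker F does 7/15 of the job, leaving 8/15.
Worker B works at 1/16 per hour, so finishing takes 8/15 ÷ 1/16 = 128/15 hours.

128/15 hours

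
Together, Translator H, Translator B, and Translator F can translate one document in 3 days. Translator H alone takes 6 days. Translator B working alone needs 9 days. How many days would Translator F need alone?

18 days

Combined rate is 1/3 per day.
Known contribution: 1/6 + 1/9 = (3 + 2)/18 = 5/18 per day.
So Translator F's rate is 1/3 − 5/18 = 1/18, meaning 18 days alone.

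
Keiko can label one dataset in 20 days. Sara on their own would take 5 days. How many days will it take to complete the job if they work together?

4 days

With two workers the combined time is the product over the sum: 20·5/(20+5) = 100/25 = 4 days.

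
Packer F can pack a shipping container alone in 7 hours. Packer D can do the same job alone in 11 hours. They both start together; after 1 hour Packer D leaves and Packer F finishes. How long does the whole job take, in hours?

In the first 1 hour the combined rate is 18/77, so 18/77 of the job is done, leaving 59/77.
After Packer D leaves the rate is 1/7 per hour; the remaining 59/77 takes 59/11 hours.
Total = 1 + 59/11 = 70/11 hours.

70/11 hours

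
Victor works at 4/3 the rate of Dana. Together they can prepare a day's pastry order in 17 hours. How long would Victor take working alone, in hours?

119/4 hours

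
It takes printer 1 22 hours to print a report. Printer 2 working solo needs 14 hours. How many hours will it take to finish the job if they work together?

Combined rate: 1/22 + 1/14 = (7 + 11)/154 = 18/154 = 9/77 per hour.
Time = 1 ÷ (9/77) = 77/9 hours.

77/9 hours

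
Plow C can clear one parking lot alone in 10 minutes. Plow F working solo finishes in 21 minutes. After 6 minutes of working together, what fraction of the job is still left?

4/35

Combined rate: 1/10 + 1/21 = (21 + 10)/210 = 31/210 per minute.
In 6 minutes they complete 6·31/210 = 31/35 of the job.
So 4/35 remains.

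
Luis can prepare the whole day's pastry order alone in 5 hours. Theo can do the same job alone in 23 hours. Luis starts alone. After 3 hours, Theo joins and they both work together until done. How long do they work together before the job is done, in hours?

23/14 hours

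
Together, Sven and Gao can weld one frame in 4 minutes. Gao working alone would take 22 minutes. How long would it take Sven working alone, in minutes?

Combined rate is 1/4 per minute.
Known contribution: 1/22 per minute.
So Sven's rate is 1/4 − 1/22 = 9/44, meaning 44/9 minutes alone.

44/9 minutes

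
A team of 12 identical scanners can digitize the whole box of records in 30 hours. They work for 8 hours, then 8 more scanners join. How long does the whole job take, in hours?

106/5 hours

One scanner does 1/360 of the job per hour.
After 8 hours with 12 scanners, 4/15 is done (11/15 left).
With 20 scanners the rate is 20/360 = 1/18, so the rest takes 11/15 ÷ 1/18 = 66/5 hours.
Total = 8 + 66/5 = 106/5 hours.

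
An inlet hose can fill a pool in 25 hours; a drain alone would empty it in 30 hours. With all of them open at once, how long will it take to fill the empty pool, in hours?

150 hours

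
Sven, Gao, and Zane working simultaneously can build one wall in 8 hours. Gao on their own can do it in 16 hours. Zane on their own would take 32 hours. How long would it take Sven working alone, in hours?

32 hours

Combined rate is 1/8 per hour.
Known contribution: 1/16 + 1/32 = (2 + 1)/32 = 3/32 per hour.
So Sven's rate is 1/8 − 3/32 = 1/32, meaning 32 hours alone.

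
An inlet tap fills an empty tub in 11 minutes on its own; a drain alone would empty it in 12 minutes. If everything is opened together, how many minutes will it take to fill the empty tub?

132 minutes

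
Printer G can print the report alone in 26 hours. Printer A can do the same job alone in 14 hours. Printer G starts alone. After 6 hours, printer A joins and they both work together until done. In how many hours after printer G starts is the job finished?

In the first 6 hours printer G alone does 6/26 = 3/13 of the job, leaving 10/13.
Once everyone is working, combined rate: 1/26 + 1/14 = (7 + 13)/182 = 20/182 = 10/91 per hour.
Remaining 10/13 at 10/91 per hour takes 7 hours.
Total from the start = 6 + 7 = 13 hours.

13 hours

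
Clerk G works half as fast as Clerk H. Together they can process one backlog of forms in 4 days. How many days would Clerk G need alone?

12 days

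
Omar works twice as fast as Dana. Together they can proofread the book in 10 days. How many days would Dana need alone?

30 days

Let Dana's rate be r; then Omar's rate is 2r, so together (2 + 1)r = 3r = 1/10.
Thus r = 1/30 per day.
Dana alone: 30 days; Omar alone: 15 days.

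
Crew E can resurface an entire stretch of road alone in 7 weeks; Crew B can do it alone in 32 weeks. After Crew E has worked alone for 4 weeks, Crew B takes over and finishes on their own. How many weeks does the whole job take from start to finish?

124/7 weeks

In 4 weeks Crew E does 4/7 of the job, leaving 3/7.
Crew B works at 1/32 per week, so finishing takes 3/7 ÷ 1/32 = 96/7 weeks.
Total time = 4 + 96/7 = 124/7 weeks.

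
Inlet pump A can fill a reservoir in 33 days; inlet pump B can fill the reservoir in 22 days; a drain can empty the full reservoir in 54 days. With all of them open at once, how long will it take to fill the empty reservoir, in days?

Net rate = 1/33 + 1/22 − 1/54 = (18 + 27 − 11)/594 = 34/594 = 17/297 per day.
Filling time = 1 ÷ (17/297) = 297/17 days.

297/17 days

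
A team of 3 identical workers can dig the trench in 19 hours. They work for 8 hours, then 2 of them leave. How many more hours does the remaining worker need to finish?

33 hours

One worker does 1/57 of the job per hour.
After 8 hours with 3 workers, 8/19 is done (11/19 left).
With 1 worker the rate is 1/57, so the rest takes 11/19 ÷ 1/57 = 33 hours.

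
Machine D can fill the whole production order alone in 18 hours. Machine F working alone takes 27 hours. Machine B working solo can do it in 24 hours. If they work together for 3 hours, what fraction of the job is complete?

Combined rate: 1/18 + 1/27 + 1/24 = (12 + 8 + 9)/216 = 29/216 per hour.
In 3 hours they complete 3·29/216 = 29/72 of the job.

29/72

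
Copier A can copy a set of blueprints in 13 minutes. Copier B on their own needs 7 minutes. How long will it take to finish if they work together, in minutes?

91/20 minutes

Combined rate: 1/13 + 1/7 = (7 + 13)/91 = 20/91 per minute.
Time = 1 ÷ (20/91) = 91/20 minutes.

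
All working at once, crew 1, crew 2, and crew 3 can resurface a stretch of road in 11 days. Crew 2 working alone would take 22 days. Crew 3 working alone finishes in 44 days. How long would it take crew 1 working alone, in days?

44 days

Combined rate is 1/11 per day.
Known contribution: 1/22 + 1/44 = (2 + 1)/44 = 3/44 per day.
So crew 1's rate is 1/11 − 3/44 = 1/44, meaning 44 days alone.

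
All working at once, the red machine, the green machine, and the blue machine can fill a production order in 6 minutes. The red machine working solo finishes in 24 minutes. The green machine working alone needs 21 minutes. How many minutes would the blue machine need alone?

168/13 minutes

Combined rate is 1/6 per minute.
Known contribution: 1/24 + 1/21 = (7 + 8)/168 = 15/168 = 5/56 per minute.
So the blue machine's rate is 1/6 − 5/56 = 13/168, meaning 168/13 minutes alone.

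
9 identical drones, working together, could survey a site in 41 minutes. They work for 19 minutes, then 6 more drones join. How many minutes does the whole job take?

161/5 minutes

One drone does 1/369 of the job per minute.
After 19 minutes with 9 drones, 19/41 is done (22/41 left).
With 15 drones the rate is 15/369 = 5/123, so the rest takes 22/41 ÷ 5/123 = 66/5 minutes.
Total = 19 + 66/5 = 161/5 minutes.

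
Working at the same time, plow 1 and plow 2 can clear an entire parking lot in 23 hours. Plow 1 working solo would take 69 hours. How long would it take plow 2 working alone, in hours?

69/2 hours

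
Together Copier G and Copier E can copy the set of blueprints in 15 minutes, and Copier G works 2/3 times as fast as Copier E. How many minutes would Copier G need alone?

75/2 minutes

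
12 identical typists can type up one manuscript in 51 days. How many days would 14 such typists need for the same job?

Total work is 12·51 = 612 typist-days.
With 14 typists: 612/14 = 306/7 days.

306/7 days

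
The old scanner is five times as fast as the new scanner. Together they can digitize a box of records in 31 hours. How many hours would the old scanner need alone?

Let the new scanner's rate be r; then the old scanner's rate is 5r, so together (5 + 1)r = 6r = 1/31.
Thus r = 1/186 per hour.
The new scanner alone: 186 hours; the old scanner alone: 186/5 hours.

186/5 hours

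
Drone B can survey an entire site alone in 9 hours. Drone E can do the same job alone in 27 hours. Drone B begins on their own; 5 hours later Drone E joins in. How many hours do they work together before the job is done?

In the first 5 hours Drone B alone does 5/9 of the job, leaving 4/9.
Once everyone is working, combined rate: 1/9 + 1/27 = (3 + 1)/27 = 4/27 per hour.
Remaining 4/9 at 4/27 per hour takes 3 hours.

3 hours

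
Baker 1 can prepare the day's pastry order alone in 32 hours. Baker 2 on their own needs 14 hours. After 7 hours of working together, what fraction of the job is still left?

Combined rate: 1/32 + 1/14 = (7 + 16)/224 = 23/224 per hour.
In 7 hours they complete 7·23/224 = 23/32 of the job.
So 9/32 remains.

9/32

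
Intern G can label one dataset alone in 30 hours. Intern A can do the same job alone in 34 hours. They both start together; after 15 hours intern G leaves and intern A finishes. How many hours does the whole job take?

In the first 15 hours the combined rate is 16/255, so 16/17 of the job is done, leaving 1/17.
After intern G leaves the rate is 1/34 per hour; the remaining 1/17 takes 2 hours.
Total = 15 + 2 = 17 hours.

17 hours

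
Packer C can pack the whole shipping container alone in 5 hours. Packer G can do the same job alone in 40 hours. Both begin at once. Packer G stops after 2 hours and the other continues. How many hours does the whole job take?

In the first 2 hours the combined rate is 9/40, so 9/20 of the job is done, leaving 11/20.
After packer G leaves the rate is 1/5 per hour; the remaining 11/20 takes 11/4 hours.
Total = 2 + 11/4 = 19/4 hours.

19/4 hours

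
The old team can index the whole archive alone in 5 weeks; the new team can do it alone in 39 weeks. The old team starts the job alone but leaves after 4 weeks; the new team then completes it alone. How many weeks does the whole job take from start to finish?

In 4 weeks the old team does 4/5 of the job, leaving 1/5.
The new team works at 1/39 per week, so finishing takes 1/5 ÷ 1/39 = 39/5 weeks.
Total time = 4 + 39/5 = 59/5 weeks.

59/5 weeks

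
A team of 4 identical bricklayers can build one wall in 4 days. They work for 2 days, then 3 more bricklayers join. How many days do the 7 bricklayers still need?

One bricklayer does 1/16 of the job per day.
After 2 days with 4 bricklayers, 1/2 is done (1/2 left).
With 7 bricklayers the rate is 7/16, so the rest takes 1/2 ÷ 7/16 = 8/7 days.

8/7 days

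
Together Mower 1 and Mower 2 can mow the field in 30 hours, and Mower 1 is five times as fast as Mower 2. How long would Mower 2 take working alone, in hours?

180 hours

Let Mower 2's rate be r; then Mower 1's rate is 5r, so together (5 + 1)r = 6r = 1/30.
Thus r = 1/180 per hour.
Mower 2 alone: 180 hours; Mower 1 alone: 36 hours.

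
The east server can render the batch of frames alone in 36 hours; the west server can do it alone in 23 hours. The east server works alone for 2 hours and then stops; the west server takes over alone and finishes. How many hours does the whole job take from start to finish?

427/18 hours

In 2 hours the east server does 2/36 = 1/18 of the job, leaving 17/18.
The west server works at 1/23 per hour, so finishing takes 17/18 ÷ 1/23 = 391/18 hours.
Total time = 2 + 391/18 = 427/18 hours.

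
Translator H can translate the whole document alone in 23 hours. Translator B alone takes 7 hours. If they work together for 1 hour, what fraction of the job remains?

131/161

Combined rate: 1/23 + 1/7 = (7 + 23)/161 = 30/161 per hour.
In 1 hour they complete 1·30/161 = 30/161 of the job.
So 131/161 remains.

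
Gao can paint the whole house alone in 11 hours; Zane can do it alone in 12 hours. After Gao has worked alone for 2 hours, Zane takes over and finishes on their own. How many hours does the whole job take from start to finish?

In 2 hours Gao does 2/11 of the job, leaving 9/11.
Zane works at 1/12 per hour, so finishing takes 9/11 ÷ 1/12 = 108/11 hours.
Total time = 2 + 108/11 = 130/11 hours.

130/11 hours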